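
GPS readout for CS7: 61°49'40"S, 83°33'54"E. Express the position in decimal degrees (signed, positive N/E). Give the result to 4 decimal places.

lat: 61.8278° S → -61.8278°
lon: 83.5650° E → +83.5650°

-61.8278°, +83.5650°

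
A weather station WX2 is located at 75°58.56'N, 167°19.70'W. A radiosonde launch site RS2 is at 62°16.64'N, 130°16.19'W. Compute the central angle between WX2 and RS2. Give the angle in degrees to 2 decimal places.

18.42°

WX2: φ = +75.97600°, λ = -167.32833°
RS2: φ = +62.27733°, λ = -130.26983°
Δφ = -13.6987°,  Δλ = 37.0585°
a = sin²(Δφ/2) + cos φ₁ cos φ₂ sin²(Δλ/2) = 0.025607
c = 2·arcsin(√a) = 0.321427 rad = 18.4164°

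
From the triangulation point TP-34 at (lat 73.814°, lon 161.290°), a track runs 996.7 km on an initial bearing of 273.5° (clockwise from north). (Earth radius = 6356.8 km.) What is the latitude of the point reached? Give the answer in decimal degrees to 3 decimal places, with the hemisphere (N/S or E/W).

δ = d/R = 996.7/6356.8 = 0.156793 rad
φ₂ = arcsin(sin φ₁ cos δ + cos φ₁ sin δ cos θ)
   = arcsin(0.96036·0.98773 + 0.27876·0.15615·0.06105) = 72.03379°
λ₂ = λ₁ + atan2(sin θ sin δ cos φ₁, cos δ − sin φ₁ sin φ₂) = 130.93939°

72.034°N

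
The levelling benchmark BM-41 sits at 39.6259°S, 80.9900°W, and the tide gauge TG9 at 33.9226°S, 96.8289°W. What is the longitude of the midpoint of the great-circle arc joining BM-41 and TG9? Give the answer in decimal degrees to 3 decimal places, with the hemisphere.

89.206°W

Bx = cos φ₂ cos Δλ = 0.798287,  By = cos φ₂ sin Δλ = -0.226478
φₘ = atan2(sin φ₁ + sin φ₂, √((cos φ₁ + Bx)² + By²)) = -37.03753°
λₘ = λ₁ + atan2(By, cos φ₁ + Bx) = -89.20617°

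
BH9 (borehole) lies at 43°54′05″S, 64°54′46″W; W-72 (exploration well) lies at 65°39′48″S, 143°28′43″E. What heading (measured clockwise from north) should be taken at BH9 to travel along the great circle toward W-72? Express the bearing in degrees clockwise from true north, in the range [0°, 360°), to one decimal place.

BH9: φ = -43.90139°, λ = -64.91278°
W-72: φ = -65.66333°, λ = +143.47861°
Δλ = -151.6086°
y = sin Δλ · cos φ₂ = -0.195949
x = cos φ₁ sin φ₂ − sin φ₁ cos φ₂ cos Δλ = -0.907893
θ = atan2(y, x) = -167.8208° → 192.1792° (mod 360°)

192.2°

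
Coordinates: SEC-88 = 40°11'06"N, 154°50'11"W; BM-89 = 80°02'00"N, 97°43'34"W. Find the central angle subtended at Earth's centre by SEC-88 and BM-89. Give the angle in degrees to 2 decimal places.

SEC-88: φ = +40.18500°, λ = -154.83639°
BM-89: φ = +80.03333°, λ = -97.72611°
Δφ = 39.8483°,  Δλ = 57.1103°
a = sin²(Δφ/2) + cos φ₁ cos φ₂ sin²(Δλ/2) = 0.146340
c = 2·arcsin(√a) = 0.785096 rad = 44.9827°

44.98°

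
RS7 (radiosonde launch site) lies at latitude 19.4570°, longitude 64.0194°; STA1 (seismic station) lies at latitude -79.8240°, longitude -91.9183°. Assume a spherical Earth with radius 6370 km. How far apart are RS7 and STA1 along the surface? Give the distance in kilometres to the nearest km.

Δφ = -99.2810°,  Δλ = -155.9377°
a = sin²(Δφ/2) + cos φ₁ cos φ₂ sin²(Δλ/2) = 0.739983
c = 2·arcsin(√a) = 2.071413 rad = 118.6832°
d = R·c = 6370 × 2.071413 = 13194.9 km

13195 km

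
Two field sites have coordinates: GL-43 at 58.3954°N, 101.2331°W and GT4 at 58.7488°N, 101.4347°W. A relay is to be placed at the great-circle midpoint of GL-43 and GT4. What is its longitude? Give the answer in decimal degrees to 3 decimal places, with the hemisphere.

Bx = cos φ₂ cos Δλ = 0.518788,  By = cos φ₂ sin Δλ = -0.001825
φₘ = atan2(sin φ₁ + sin φ₂, √((cos φ₁ + Bx)² + By²)) = 58.57214°
λₘ = λ₁ + atan2(By, cos φ₁ + Bx) = -101.33339°

101.333°W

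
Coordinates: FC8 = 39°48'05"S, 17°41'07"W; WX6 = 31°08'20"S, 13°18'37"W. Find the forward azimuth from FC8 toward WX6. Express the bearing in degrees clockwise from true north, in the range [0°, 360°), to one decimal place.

23.7°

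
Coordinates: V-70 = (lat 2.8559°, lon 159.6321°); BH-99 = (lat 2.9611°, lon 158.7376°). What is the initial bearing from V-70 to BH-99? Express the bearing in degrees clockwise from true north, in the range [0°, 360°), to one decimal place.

276.7°

Δλ = -0.8945°
y = sin Δλ · cos φ₂ = -0.015590
x = cos φ₁ sin φ₂ − sin φ₁ cos φ₂ cos Δλ = 0.001842
θ = atan2(y, x) = -83.2613° → 276.7387° (mod 360°)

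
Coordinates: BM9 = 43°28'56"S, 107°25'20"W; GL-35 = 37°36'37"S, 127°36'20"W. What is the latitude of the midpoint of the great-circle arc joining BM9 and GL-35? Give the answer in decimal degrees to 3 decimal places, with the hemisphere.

BM9: φ = -43.48222°, λ = -107.42222°
GL-35: φ = -37.61028°, λ = -127.60556°
Bx = cos φ₂ cos Δλ = 0.743535,  By = cos φ₂ sin Δλ = -0.273322
φₘ = atan2(sin φ₁ + sin φ₂, √((cos φ₁ + Bx)² + By²)) = -40.98720°
λₘ = λ₁ + atan2(By, cos φ₁ + Bx) = -117.96129°

40.987°S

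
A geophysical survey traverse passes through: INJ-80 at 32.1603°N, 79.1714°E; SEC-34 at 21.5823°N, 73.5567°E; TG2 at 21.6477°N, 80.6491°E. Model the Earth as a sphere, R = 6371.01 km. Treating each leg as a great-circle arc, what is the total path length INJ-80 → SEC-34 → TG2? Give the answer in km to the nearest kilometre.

2034 km

INJ-80→SEC-34: c = 0.204172 rad, d = 1300.78 km
SEC-34→TG2: c = 0.115077 rad, d = 733.16 km
Total = 1300.78 + 733.16 = 2033.94 km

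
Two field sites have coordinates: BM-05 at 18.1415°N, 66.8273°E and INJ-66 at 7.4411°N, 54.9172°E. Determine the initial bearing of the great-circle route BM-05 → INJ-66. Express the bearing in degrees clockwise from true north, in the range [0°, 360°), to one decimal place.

Δλ = -11.9101°
y = sin Δλ · cos φ₂ = -0.204639
x = cos φ₁ sin φ₂ − sin φ₁ cos φ₂ cos Δλ = -0.179027
θ = atan2(y, x) = -131.1809° → 228.8191° (mod 360°)

228.8°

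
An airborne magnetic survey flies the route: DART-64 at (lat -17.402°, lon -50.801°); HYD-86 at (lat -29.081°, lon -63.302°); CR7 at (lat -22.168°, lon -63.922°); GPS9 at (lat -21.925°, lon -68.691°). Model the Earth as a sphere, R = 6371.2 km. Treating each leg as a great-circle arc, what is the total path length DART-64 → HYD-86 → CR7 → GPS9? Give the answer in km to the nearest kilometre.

DART-64→HYD-86: c = 0.285481 rad, d = 1818.86 km
HYD-86→CR7: c = 0.121048 rad, d = 771.22 km
CR7→GPS9: c = 0.077262 rad, d = 492.25 km
Total = 1818.86 + 771.22 + 492.25 = 3082.32 km

3082 km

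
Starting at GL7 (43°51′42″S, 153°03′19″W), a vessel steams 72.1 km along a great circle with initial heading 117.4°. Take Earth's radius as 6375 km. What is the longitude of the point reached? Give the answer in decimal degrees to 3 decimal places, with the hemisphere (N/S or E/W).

152.253°W

GL7: φ = -43.86167°, λ = -153.05528°
δ = d/R = 72.1/6375 = 0.011310 rad
φ₂ = arcsin(sin φ₁ cos δ + cos φ₁ sin δ cos θ)
   = arcsin(-0.69292·0.99994 + 0.72101·0.01131·-0.46020) = -44.15708°
λ₂ = λ₁ + atan2(sin θ sin δ cos φ₁, cos δ − sin φ₁ sin φ₂) = -152.25337°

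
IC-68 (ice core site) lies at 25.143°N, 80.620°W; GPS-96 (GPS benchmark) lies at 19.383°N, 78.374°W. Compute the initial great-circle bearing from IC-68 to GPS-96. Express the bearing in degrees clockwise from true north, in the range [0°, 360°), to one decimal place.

159.7°

Δλ = 2.2460°
y = sin Δλ · cos φ₂ = 0.036969
x = cos φ₁ sin φ₂ − sin φ₁ cos φ₂ cos Δλ = -0.100054
θ = atan2(y, x) = 159.7213° → 159.7213° (mod 360°)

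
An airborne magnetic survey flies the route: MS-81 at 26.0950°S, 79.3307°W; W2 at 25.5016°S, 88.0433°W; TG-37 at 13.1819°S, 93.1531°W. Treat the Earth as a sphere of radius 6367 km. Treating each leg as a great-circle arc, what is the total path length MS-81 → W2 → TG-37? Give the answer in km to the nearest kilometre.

2344 km

MS-81→W2: c = 0.137273 rad, d = 874.02 km
W2→TG-37: c = 0.230817 rad, d = 1469.61 km
Total = 874.02 + 1469.61 = 2343.63 km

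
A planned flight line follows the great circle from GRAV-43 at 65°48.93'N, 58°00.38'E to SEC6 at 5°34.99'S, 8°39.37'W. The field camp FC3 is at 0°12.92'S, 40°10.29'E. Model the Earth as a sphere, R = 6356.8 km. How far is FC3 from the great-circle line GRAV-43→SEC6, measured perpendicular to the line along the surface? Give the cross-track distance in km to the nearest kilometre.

4705 km

GRAV-43: φ = +65.81550°, λ = +58.00633°
SEC6: φ = -5.58317°, λ = -8.65617°
FC3: φ = -0.21533°, λ = +40.17150°
δ₁₃ = central angle GRAV-43→FC3 = 1.173900 rad  (haversine)
θ₁₃ = bearing GRAV-43→FC3 = 199.395°,  θ₁₂ = bearing GRAV-43→SEC6 = 246.385°
dₓₜ = R·arcsin(sin δ₁₃ · sin(θ₁₃ − θ₁₂)) = 6356.8·arcsin(0.92227·sin(-46.990°)) = -4704.925 km
|dₓₜ| = 4704.925 km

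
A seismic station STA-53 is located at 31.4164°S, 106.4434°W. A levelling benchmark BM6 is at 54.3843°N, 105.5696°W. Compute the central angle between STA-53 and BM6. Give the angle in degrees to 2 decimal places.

85.80°

Δφ = 85.8007°,  Δλ = 0.8738°
a = sin²(Δφ/2) + cos φ₁ cos φ₂ sin²(Δλ/2) = 0.463416
c = 2·arcsin(√a) = 1.497563 rad = 85.8040°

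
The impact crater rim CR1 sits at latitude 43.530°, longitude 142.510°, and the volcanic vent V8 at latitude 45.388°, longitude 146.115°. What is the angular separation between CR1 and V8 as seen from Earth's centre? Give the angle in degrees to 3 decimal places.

Δφ = 1.8580°,  Δλ = 3.6050°
a = sin²(Δφ/2) + cos φ₁ cos φ₂ sin²(Δλ/2) = 0.000767
c = 2·arcsin(√a) = 0.055384 rad = 3.1733°

3.173°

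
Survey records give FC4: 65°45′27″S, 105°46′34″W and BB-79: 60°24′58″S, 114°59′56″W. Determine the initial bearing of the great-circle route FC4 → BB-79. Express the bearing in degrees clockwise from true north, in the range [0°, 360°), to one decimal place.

FC4: φ = -65.75750°, λ = -105.77611°
BB-79: φ = -60.41611°, λ = -114.99889°
Δλ = -9.2228°
y = sin Δλ · cos φ₂ = -0.079127
x = cos φ₁ sin φ₂ − sin φ₁ cos φ₂ cos Δλ = 0.087270
θ = atan2(y, x) = -42.1981° → 317.8019° (mod 360°)

317.8°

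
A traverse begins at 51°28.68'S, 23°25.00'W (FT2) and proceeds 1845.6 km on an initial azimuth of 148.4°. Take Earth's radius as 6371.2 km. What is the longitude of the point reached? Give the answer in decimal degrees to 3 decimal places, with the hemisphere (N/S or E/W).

FT2: φ = -51.47800°, λ = -23.41667°
δ = d/R = 1845.6/6371.2 = 0.289679 rad
φ₂ = arcsin(sin φ₁ cos δ + cos φ₁ sin δ cos θ)
   = arcsin(-0.78237·0.95834 + 0.62282·0.28564·-0.85173) = -64.32914°
λ₂ = λ₁ + atan2(sin θ sin δ cos φ₁, cos δ − sin φ₁ sin φ₂) = -3.20397°

3.204°W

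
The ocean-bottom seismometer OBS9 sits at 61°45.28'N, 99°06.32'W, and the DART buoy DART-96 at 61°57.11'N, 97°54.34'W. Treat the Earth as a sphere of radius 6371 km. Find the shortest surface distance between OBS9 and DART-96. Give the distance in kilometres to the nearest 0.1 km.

OBS9: φ = +61.75467°, λ = -99.10533°
DART-96: φ = +61.95183°, λ = -97.90567°
Δφ = 0.1972°,  Δλ = 1.1997°
a = sin²(Δφ/2) + cos φ₁ cos φ₂ sin²(Δλ/2) = 0.000027
c = 2·arcsin(√a) = 0.010459 rad = 0.5993°
d = R·c = 6371 × 0.010459 = 66.6 km

66.6 km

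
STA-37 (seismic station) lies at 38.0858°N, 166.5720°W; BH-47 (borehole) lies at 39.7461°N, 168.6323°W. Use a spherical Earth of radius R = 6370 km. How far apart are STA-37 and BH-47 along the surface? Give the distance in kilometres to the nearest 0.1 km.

Δφ = 1.6603°,  Δλ = -2.0603°
a = sin²(Δφ/2) + cos φ₁ cos φ₂ sin²(Δλ/2) = 0.000406
c = 2·arcsin(√a) = 0.040278 rad = 2.3078°
d = R·c = 6370 × 0.040278 = 256.6 km

256.6 km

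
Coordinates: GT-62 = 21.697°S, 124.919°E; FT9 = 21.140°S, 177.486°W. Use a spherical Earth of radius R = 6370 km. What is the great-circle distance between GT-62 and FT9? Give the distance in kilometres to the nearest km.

5925 km

Δφ = 0.5570°,  Δλ = 57.5950°
a = sin²(Δφ/2) + cos φ₁ cos φ₂ sin²(Δλ/2) = 0.201123
c = 2·arcsin(√a) = 0.930100 rad = 53.2908°
d = R·c = 6370 × 0.930100 = 5924.7 km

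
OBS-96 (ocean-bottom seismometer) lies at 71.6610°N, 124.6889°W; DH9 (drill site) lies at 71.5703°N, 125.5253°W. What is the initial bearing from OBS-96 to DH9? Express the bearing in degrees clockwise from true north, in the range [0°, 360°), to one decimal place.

251.4°

Δλ = -0.8364°
y = sin Δλ · cos φ₂ = -0.004615
x = cos φ₁ sin φ₂ − sin φ₁ cos φ₂ cos Δλ = -0.001551
θ = atan2(y, x) = -108.5774° → 251.4226° (mod 360°)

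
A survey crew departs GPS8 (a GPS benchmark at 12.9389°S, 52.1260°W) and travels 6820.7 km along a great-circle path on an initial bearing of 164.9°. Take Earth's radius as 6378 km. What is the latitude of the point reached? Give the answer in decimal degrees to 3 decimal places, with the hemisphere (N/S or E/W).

δ = d/R = 6820.7/6378 = 1.069410 rad
φ₂ = arcsin(sin φ₁ cos δ + cos φ₁ sin δ cos θ)
   = arcsin(-0.22391·0.48064 + 0.97461·0.87692·-0.96547) = -68.86989°
λ₂ = λ₁ + atan2(sin θ sin δ cos φ₁, cos δ − sin φ₁ sin φ₂) = -12.80230°

68.870°S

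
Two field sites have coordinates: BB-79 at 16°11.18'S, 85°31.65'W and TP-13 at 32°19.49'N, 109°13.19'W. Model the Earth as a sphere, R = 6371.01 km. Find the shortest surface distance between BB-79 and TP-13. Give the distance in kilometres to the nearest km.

5955 km

BB-79: φ = -16.18633°, λ = -85.52750°
TP-13: φ = +32.32483°, λ = -109.21983°
Δφ = 48.5112°,  Δλ = -23.6923°
a = sin²(Δφ/2) + cos φ₁ cos φ₂ sin²(Δλ/2) = 0.202962
c = 2·arcsin(√a) = 0.934681 rad = 53.5533°
d = R·c = 6371.01 × 0.934681 = 5954.9 km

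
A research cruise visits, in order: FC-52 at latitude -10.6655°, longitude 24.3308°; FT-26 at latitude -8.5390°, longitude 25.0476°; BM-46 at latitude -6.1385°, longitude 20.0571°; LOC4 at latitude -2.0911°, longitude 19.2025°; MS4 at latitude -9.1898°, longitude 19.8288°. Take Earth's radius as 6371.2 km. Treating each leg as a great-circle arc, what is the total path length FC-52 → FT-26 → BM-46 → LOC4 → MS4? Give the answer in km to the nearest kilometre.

2113 km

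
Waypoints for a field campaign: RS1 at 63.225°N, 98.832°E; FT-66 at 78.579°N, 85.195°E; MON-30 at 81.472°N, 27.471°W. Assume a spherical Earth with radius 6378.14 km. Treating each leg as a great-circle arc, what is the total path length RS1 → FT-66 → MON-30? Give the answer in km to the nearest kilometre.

RS1→FT-66: c = 0.277317 rad, d = 1768.76 km
FT-66→MON-30: c = 0.290694 rad, d = 1854.09 km
Total = 1768.76 + 1854.09 = 3622.85 km

3623 km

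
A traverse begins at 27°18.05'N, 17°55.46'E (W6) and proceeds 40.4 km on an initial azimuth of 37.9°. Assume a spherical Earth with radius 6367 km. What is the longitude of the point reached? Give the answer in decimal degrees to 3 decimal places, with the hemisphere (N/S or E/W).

W6: φ = +27.30083°, λ = +17.92433°
δ = d/R = 40.4/6367 = 0.006345 rad
φ₂ = arcsin(sin φ₁ cos δ + cos φ₁ sin δ cos θ)
   = arcsin(0.45866·0.99998 + 0.88861·0.00635·0.78908) = 27.58748°
λ₂ = λ₁ + atan2(sin θ sin δ cos φ₁, cos δ − sin φ₁ sin φ₂) = 18.17631°

18.176°E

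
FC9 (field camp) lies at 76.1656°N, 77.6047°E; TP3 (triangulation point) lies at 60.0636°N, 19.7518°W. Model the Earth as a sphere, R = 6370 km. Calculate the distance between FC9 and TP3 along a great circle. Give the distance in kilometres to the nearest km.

Δφ = -16.1020°,  Δλ = -97.3565°
a = sin²(Δφ/2) + cos φ₁ cos φ₂ sin²(Δλ/2) = 0.086919
c = 2·arcsin(√a) = 0.598535 rad = 34.2935°
d = R·c = 6370 × 0.598535 = 3812.7 km

3813 km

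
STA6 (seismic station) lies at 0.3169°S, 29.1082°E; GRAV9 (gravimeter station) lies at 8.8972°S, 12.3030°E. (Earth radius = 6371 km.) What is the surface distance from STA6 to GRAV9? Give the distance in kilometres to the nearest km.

Δφ = -8.5803°,  Δλ = -16.8052°
a = sin²(Δφ/2) + cos φ₁ cos φ₂ sin²(Δλ/2) = 0.026692
c = 2·arcsin(√a) = 0.328227 rad = 18.8060°
d = R·c = 6371 × 0.328227 = 2091.1 km

2091 km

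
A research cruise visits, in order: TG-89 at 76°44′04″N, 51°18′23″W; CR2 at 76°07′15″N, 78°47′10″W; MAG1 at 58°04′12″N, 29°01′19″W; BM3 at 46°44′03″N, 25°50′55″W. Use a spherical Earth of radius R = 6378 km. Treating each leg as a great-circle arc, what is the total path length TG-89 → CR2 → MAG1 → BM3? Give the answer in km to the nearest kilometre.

TG-89: φ = +76.73444°, λ = -51.30639°
CR2: φ = +76.12083°, λ = -78.78611°
MAG1: φ = +58.07000°, λ = -29.02194°
BM3: φ = +46.73417°, λ = -25.84861°
TG-89→CR2: c = 0.112019 rad, d = 714.46 km
CR2→MAG1: c = 0.437383 rad, d = 2789.63 km
MAG1→BM3: c = 0.200656 rad, d = 1279.78 km
Total = 714.46 + 2789.63 + 1279.78 = 4783.87 km

4784 km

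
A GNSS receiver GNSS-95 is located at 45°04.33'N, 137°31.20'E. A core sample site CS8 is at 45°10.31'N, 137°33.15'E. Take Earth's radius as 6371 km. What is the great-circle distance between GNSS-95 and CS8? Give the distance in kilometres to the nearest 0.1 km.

GNSS-95: φ = +45.07217°, λ = +137.52000°
CS8: φ = +45.17183°, λ = +137.55250°
Δφ = 0.0997°,  Δλ = 0.0325°
a = sin²(Δφ/2) + cos φ₁ cos φ₂ sin²(Δλ/2) = 0.000001
c = 2·arcsin(√a) = 0.001785 rad = 0.1023°
d = R·c = 6371 × 0.001785 = 11.4 km

11.4 km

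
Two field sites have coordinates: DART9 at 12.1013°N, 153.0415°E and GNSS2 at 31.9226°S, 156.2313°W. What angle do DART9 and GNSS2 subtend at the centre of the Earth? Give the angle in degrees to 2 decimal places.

65.51°

Δφ = -44.0239°,  Δλ = 50.7272°
a = sin²(Δφ/2) + cos φ₁ cos φ₂ sin²(Δλ/2) = 0.292757
c = 2·arcsin(√a) = 1.143417 rad = 65.5130°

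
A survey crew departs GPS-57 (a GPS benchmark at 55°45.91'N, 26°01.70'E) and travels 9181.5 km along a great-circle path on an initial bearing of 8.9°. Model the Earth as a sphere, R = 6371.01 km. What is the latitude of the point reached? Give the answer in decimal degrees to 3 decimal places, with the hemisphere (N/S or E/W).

41.151°N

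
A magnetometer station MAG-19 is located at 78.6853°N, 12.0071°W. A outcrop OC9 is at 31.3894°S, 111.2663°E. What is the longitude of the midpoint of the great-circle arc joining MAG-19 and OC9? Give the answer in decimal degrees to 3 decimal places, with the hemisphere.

Bx = cos φ₂ cos Δλ = -0.468340,  By = cos φ₂ sin Δλ = 0.713702
φₘ = atan2(sin φ₁ + sin φ₂, √((cos φ₁ + Bx)² + By²)) = 31.04180°
λₘ = λ₁ + atan2(By, cos φ₁ + Bx) = 98.86532°

98.865°E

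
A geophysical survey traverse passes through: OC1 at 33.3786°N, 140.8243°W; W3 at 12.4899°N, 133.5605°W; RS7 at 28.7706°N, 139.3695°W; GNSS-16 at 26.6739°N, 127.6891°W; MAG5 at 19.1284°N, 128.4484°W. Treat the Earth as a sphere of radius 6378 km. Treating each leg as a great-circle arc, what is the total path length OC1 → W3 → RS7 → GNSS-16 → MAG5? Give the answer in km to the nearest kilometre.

6367 km

OC1→W3: c = 0.382507 rad, d = 2439.63 km
W3→RS7: c = 0.299429 rad, d = 1909.76 km
RS7→GNSS-16: c = 0.184049 rad, d = 1173.87 km
GNSS-16→MAG5: c = 0.132257 rad, d = 843.54 km
Total = 2439.63 + 1909.76 + 1173.87 + 843.54 = 6366.79 km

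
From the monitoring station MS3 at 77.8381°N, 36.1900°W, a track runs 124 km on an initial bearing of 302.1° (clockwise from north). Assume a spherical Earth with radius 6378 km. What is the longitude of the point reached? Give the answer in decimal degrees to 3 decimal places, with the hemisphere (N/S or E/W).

40.885°W

δ = d/R = 124/6378 = 0.019442 rad
φ₂ = arcsin(sin φ₁ cos δ + cos φ₁ sin δ cos θ)
   = arcsin(0.97756·0.99981 + 0.21067·0.01944·0.53140) = 78.39220°
λ₂ = λ₁ + atan2(sin θ sin δ cos φ₁, cos δ − sin φ₁ sin φ₂) = -40.88475°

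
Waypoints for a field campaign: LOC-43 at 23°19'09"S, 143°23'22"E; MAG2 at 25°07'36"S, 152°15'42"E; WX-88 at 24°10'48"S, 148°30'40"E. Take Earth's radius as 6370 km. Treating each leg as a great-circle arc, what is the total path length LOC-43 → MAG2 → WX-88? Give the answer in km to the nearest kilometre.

1315 km

LOC-43: φ = -23.31917°, λ = +143.38944°
MAG2: φ = -25.12667°, λ = +152.26167°
WX-88: φ = -24.18000°, λ = +148.51111°
LOC-43→MAG2: c = 0.144664 rad, d = 921.51 km
MAG2→WX-88: c = 0.061742 rad, d = 393.29 km
Total = 921.51 + 393.29 = 1314.81 km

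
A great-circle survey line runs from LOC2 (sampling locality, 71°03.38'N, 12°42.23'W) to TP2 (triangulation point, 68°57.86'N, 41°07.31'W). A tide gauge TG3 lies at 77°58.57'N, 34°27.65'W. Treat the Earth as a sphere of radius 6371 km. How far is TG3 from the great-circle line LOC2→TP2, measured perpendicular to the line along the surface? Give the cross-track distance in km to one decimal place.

846.5 km

LOC2: φ = +71.05633°, λ = -12.70383°
TP2: φ = +68.96433°, λ = -41.12183°
TG3: φ = +77.97617°, λ = -34.46083°
δ₁₃ = central angle LOC2→TG3 = 0.155733 rad  (haversine)
θ₁₃ = bearing LOC2→TG3 = 330.143°,  θ₁₂ = bearing LOC2→TP2 = 271.478°
dₓₜ = R·arcsin(sin δ₁₃ · sin(θ₁₃ − θ₁₂)) = 6371·arcsin(0.15510·sin(58.665°)) = 846.521 km
|dₓₜ| = 846.521 km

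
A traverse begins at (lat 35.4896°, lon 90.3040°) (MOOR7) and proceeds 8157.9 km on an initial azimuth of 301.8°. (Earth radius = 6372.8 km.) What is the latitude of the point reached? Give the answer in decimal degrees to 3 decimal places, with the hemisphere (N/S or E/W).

δ = d/R = 8157.9/6372.8 = 1.280112 rad
φ₂ = arcsin(sin φ₁ cos δ + cos φ₁ sin δ cos θ)
   = arcsin(0.58056·0.28661 + 0.81422·0.95805·0.52696) = 35.27140°
λ₂ = λ₁ + atan2(sin θ sin δ cos φ₁, cos δ − sin φ₁ sin φ₂) = -3.89158°

35.271°N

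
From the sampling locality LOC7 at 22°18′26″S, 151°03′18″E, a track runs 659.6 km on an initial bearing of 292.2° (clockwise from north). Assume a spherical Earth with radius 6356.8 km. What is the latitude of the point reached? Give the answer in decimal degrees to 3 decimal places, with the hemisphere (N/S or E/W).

19.958°S

LOC7: φ = -22.30722°, λ = +151.05500°
δ = d/R = 659.6/6356.8 = 0.103763 rad
φ₂ = arcsin(sin φ₁ cos δ + cos φ₁ sin δ cos θ)
   = arcsin(-0.37957·0.99462 + 0.92516·0.10358·0.37784) = -19.95759°
λ₂ = λ₁ + atan2(sin θ sin δ cos φ₁, cos δ − sin φ₁ sin φ₂) = 145.19916°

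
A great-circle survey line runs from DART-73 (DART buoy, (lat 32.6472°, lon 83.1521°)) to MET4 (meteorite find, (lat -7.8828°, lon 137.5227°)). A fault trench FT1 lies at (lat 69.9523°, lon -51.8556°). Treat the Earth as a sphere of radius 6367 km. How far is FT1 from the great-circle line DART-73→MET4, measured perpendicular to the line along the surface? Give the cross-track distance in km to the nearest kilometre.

4945 km

δ₁₃ = central angle DART-73→FT1 = 1.263326 rad  (haversine)
θ₁₃ = bearing DART-73→FT1 = 345.268°,  θ₁₂ = bearing DART-73→MET4 = 117.927°
dₓₜ = R·arcsin(sin δ₁₃ · sin(θ₁₃ − θ₁₂)) = 6367·arcsin(0.95310·sin(227.342°)) = -4945.162 km
|dₓₜ| = 4945.162 km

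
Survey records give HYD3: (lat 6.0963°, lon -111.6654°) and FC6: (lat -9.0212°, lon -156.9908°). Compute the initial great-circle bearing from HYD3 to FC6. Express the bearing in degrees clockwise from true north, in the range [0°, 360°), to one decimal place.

251.9°

Δλ = -45.3254°
y = sin Δλ · cos φ₂ = -0.702315
x = cos φ₁ sin φ₂ − sin φ₁ cos φ₂ cos Δλ = -0.229657
θ = atan2(y, x) = -108.1077° → 251.8923° (mod 360°)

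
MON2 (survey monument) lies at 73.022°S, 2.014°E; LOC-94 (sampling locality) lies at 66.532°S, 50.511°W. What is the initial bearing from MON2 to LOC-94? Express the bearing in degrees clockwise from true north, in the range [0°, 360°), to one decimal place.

263.5°

Δλ = -52.5250°
y = sin Δλ · cos φ₂ = -0.316048
x = cos φ₁ sin φ₂ − sin φ₁ cos φ₂ cos Δλ = -0.036117
θ = atan2(y, x) = -96.5193° → 263.4807° (mod 360°)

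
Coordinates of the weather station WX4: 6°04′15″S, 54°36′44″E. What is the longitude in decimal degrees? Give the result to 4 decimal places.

54° + 36′/60 + 44″/3600 = 54 + 0.60000 + 0.01222 = 54.6122°

54.6122°E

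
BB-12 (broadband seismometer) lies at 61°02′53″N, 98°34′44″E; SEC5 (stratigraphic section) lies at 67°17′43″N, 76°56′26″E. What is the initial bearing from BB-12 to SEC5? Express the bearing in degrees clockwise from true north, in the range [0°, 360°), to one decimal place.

BB-12: φ = +61.04806°, λ = +98.57889°
SEC5: φ = +67.29528°, λ = +76.94056°
Δλ = -21.6383°
y = sin Δλ · cos φ₂ = -0.142330
x = cos φ₁ sin φ₂ − sin φ₁ cos φ₂ cos Δλ = 0.132620
θ = atan2(y, x) = -47.0226° → 312.9774° (mod 360°)

313.0°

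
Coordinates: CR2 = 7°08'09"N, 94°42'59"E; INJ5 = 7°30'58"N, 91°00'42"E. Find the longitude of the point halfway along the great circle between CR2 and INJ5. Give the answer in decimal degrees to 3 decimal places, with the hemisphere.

CR2: φ = +7.13583°, λ = +94.71639°
INJ5: φ = +7.51611°, λ = +91.01167°
Bx = cos φ₂ cos Δλ = 0.989336,  By = cos φ₂ sin Δλ = -0.064059
φₘ = atan2(sin φ₁ + sin φ₂, √((cos φ₁ + Bx)² + By²)) = 7.32976°
λₘ = λ₁ + atan2(By, cos φ₁ + Bx) = 92.86482°

92.865°E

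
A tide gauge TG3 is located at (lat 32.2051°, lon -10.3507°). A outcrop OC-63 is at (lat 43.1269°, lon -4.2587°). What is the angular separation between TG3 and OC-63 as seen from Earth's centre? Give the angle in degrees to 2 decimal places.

11.93°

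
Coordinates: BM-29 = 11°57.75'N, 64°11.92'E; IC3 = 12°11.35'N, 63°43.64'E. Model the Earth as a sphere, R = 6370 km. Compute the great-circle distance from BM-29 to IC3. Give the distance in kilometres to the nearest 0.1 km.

57.1 km

BM-29: φ = +11.96250°, λ = +64.19867°
IC3: φ = +12.18917°, λ = +63.72733°
Δφ = 0.2267°,  Δλ = -0.4713°
a = sin²(Δφ/2) + cos φ₁ cos φ₂ sin²(Δλ/2) = 0.000020
c = 2·arcsin(√a) = 0.008964 rad = 0.5136°
d = R·c = 6370 × 0.008964 = 57.1 km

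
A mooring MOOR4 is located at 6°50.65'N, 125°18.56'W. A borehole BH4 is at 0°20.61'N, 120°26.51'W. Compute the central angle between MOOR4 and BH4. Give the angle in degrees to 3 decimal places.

MOOR4: φ = +6.84417°, λ = -125.30933°
BH4: φ = +0.34350°, λ = -120.44183°
Δφ = -6.5007°,  Δλ = 4.8675°
a = sin²(Δφ/2) + cos φ₁ cos φ₂ sin²(Δλ/2) = 0.005005
c = 2·arcsin(√a) = 0.141611 rad = 8.1137°

8.114°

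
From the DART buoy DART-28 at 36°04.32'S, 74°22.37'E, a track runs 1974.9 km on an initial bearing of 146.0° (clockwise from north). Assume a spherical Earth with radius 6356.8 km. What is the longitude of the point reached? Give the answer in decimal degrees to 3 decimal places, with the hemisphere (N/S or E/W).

89.779°E

DART-28: φ = -36.07200°, λ = +74.37283°
δ = d/R = 1974.9/6356.8 = 0.310675 rad
φ₂ = arcsin(sin φ₁ cos δ + cos φ₁ sin δ cos θ)
   = arcsin(-0.58880·0.95213 + 0.80828·0.30570·-0.82904) = -49.94814°
λ₂ = λ₁ + atan2(sin θ sin δ cos φ₁, cos δ − sin φ₁ sin φ₂) = 89.77892°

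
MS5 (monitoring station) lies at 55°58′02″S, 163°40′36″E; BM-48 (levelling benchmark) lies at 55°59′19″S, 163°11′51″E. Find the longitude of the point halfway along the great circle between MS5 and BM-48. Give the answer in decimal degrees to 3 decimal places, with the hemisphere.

163.437°E

MS5: φ = -55.96722°, λ = +163.67667°
BM-48: φ = -55.98861°, λ = +163.19750°
Bx = cos φ₂ cos Δλ = 0.559338,  By = cos φ₂ sin Δλ = -0.004678
φₘ = atan2(sin φ₁ + sin φ₂, √((cos φ₁ + Bx)² + By²)) = -55.97815°
λₘ = λ₁ + atan2(By, cos φ₁ + Bx) = 163.43715°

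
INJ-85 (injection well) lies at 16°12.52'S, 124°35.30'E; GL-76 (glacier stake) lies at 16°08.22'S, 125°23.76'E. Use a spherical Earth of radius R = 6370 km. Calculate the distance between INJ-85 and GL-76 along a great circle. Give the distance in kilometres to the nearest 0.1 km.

INJ-85: φ = -16.20867°, λ = +124.58833°
GL-76: φ = -16.13700°, λ = +125.39600°
Δφ = 0.0717°,  Δλ = 0.8077°
a = sin²(Δφ/2) + cos φ₁ cos φ₂ sin²(Δλ/2) = 0.000046
c = 2·arcsin(√a) = 0.013596 rad = 0.7790°
d = R·c = 6370 × 0.013596 = 86.6 km

86.6 km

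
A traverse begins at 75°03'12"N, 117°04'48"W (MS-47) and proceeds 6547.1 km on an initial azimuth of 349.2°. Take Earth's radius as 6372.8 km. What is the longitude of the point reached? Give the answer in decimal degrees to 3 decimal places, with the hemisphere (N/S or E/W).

76.211°E

MS-47: φ = +75.05333°, λ = -117.08000°
δ = d/R = 6547.1/6372.8 = 1.027351 rad
φ₂ = arcsin(sin φ₁ cos δ + cos φ₁ sin δ cos θ)
   = arcsin(0.96617·0.51709 + 0.25792·0.85593·0.98229) = 45.76174°
λ₂ = λ₁ + atan2(sin θ sin δ cos φ₁, cos δ − sin φ₁ sin φ₂) = 76.21096°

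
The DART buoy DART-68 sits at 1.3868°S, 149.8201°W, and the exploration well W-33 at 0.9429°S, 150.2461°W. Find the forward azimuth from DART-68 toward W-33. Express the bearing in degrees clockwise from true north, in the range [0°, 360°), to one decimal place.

316.2°

Δλ = -0.4260°
y = sin Δλ · cos φ₂ = -0.007434
x = cos φ₁ sin φ₂ − sin φ₁ cos φ₂ cos Δλ = 0.007747
θ = atan2(y, x) = -43.8198° → 316.1802° (mod 360°)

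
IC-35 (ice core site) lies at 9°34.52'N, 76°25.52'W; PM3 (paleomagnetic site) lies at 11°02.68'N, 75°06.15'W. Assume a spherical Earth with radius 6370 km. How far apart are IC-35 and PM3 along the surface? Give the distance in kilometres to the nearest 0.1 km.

IC-35: φ = +9.57533°, λ = -76.42533°
PM3: φ = +11.04467°, λ = -75.10250°
Δφ = 1.4693°,  Δλ = 1.3228°
a = sin²(Δφ/2) + cos φ₁ cos φ₂ sin²(Δλ/2) = 0.000293
c = 2·arcsin(√a) = 0.034258 rad = 1.9628°
d = R·c = 6370 × 0.034258 = 218.2 km

218.2 km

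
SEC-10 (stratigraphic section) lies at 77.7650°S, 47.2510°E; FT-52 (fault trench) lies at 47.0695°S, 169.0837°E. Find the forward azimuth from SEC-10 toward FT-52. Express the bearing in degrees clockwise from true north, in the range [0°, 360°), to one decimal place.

131.2°

Δλ = 121.8327°
y = sin Δλ · cos φ₂ = 0.578666
x = cos φ₁ sin φ₂ − sin φ₁ cos φ₂ cos Δλ = -0.506251
θ = atan2(y, x) = 131.1813° → 131.1813° (mod 360°)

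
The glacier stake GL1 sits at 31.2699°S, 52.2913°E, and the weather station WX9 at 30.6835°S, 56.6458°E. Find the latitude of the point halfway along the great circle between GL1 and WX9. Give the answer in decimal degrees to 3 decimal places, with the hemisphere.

Bx = cos φ₂ cos Δλ = 0.857517,  By = cos φ₂ sin Δλ = 0.065297
φₘ = atan2(sin φ₁ + sin φ₂, √((cos φ₁ + Bx)² + By²)) = -30.99496°
λₘ = λ₁ + atan2(By, cos φ₁ + Bx) = 54.47524°

30.995°S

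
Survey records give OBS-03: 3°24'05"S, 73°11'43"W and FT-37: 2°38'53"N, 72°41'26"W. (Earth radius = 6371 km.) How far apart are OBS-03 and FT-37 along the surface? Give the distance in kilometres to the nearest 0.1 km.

675.0 km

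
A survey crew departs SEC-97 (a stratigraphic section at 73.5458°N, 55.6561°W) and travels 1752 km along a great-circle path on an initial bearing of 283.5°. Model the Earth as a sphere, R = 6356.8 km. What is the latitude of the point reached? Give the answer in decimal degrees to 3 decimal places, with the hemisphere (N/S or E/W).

70.194°N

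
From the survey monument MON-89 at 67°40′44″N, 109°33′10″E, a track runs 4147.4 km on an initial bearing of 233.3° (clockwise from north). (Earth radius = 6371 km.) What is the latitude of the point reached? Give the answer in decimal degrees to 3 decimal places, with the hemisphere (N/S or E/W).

MON-89: φ = +67.67889°, λ = +109.55278°
δ = d/R = 4147.4/6371 = 0.650981 rad
φ₂ = arcsin(sin φ₁ cos δ + cos φ₁ sin δ cos θ)
   = arcsin(0.92507·0.79549 + 0.37980·0.60597·-0.59763) = 36.75135°
λ₂ = λ₁ + atan2(sin θ sin δ cos φ₁, cos δ − sin φ₁ sin φ₂) = 72.22512°

36.751°N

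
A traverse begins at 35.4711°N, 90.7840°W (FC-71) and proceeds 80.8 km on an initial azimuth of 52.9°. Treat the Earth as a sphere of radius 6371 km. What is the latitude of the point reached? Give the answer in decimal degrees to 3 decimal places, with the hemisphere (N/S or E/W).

35.907°N

δ = d/R = 80.8/6371 = 0.012682 rad
φ₂ = arcsin(sin φ₁ cos δ + cos φ₁ sin δ cos θ)
   = arcsin(0.58029·0.99992 + 0.81441·0.01268·0.60321) = 35.90731°
λ₂ = λ₁ + atan2(sin θ sin δ cos φ₁, cos δ − sin φ₁ sin φ₂) = -90.06846°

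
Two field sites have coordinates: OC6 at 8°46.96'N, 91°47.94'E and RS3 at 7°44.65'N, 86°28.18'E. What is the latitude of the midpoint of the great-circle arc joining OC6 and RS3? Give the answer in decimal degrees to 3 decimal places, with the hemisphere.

OC6: φ = +8.78267°, λ = +91.79900°
RS3: φ = +7.74417°, λ = +86.46967°
Bx = cos φ₂ cos Δλ = 0.986596,  By = cos φ₂ sin Δλ = -0.092033
φₘ = atan2(sin φ₁ + sin φ₂, √((cos φ₁ + Bx)² + By²)) = 8.27224°
λₘ = λ₁ + atan2(By, cos φ₁ + Bx) = 89.13082°

8.272°N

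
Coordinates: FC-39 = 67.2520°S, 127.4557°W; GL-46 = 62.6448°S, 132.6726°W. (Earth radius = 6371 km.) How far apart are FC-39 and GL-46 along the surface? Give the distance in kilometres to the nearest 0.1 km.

Δφ = 4.6072°,  Δλ = -5.2169°
a = sin²(Δφ/2) + cos φ₁ cos φ₂ sin²(Δλ/2) = 0.001984
c = 2·arcsin(√a) = 0.089105 rad = 5.1053°
d = R·c = 6371 × 0.089105 = 567.7 km

567.7 km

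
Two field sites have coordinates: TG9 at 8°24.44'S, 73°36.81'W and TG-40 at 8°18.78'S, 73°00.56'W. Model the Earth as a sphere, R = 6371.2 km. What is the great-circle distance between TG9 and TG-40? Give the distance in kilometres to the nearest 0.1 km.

TG9: φ = -8.40733°, λ = -73.61350°
TG-40: φ = -8.31300°, λ = -73.00933°
Δφ = 0.0943°,  Δλ = 0.6042°
a = sin²(Δφ/2) + cos φ₁ cos φ₂ sin²(Δλ/2) = 0.000028
c = 2·arcsin(√a) = 0.010562 rad = 0.6051°
d = R·c = 6371.2 × 0.010562 = 67.3 km

67.3 km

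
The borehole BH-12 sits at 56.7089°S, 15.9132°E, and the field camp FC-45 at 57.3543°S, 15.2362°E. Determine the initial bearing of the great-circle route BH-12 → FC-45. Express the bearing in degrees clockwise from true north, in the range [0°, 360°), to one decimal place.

Δλ = -0.6770°
y = sin Δλ · cos φ₂ = -0.006374
x = cos φ₁ sin φ₂ − sin φ₁ cos φ₂ cos Δλ = -0.011296
θ = atan2(y, x) = -150.5650° → 209.4350° (mod 360°)

209.4°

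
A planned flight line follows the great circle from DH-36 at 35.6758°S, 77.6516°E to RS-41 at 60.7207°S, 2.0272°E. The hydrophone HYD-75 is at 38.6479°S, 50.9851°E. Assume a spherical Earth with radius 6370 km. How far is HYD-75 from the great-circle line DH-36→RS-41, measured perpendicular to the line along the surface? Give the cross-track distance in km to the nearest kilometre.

1423 km

δ₁₃ = central angle DH-36→HYD-75 = 0.373179 rad  (haversine)
θ₁₃ = bearing DH-36→HYD-75 = 254.032°,  θ₁₂ = bearing DH-36→RS-41 = 216.607°
dₓₜ = R·arcsin(sin δ₁₃ · sin(θ₁₃ − θ₁₂)) = 6370·arcsin(0.36458·sin(37.424°)) = 1423.133 km
|dₓₜ| = 1423.133 km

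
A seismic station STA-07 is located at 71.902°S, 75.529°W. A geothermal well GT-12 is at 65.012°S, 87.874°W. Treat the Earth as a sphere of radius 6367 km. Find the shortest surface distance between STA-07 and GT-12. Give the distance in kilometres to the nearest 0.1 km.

Δφ = 6.8900°,  Δλ = -12.3450°
a = sin²(Δφ/2) + cos φ₁ cos φ₂ sin²(Δλ/2) = 0.005128
c = 2·arcsin(√a) = 0.143342 rad = 8.2129°
d = R·c = 6367 × 0.143342 = 912.7 km

912.7 km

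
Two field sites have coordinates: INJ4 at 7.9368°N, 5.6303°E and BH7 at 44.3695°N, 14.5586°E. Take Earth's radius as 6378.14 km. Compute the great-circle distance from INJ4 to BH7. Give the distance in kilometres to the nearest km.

4147 km

Δφ = 36.4327°,  Δλ = 8.9283°
a = sin²(Δφ/2) + cos φ₁ cos φ₂ sin²(Δλ/2) = 0.102012
c = 2·arcsin(√a) = 0.650177 rad = 37.2524°
d = R·c = 6378.14 × 0.650177 = 4146.9 km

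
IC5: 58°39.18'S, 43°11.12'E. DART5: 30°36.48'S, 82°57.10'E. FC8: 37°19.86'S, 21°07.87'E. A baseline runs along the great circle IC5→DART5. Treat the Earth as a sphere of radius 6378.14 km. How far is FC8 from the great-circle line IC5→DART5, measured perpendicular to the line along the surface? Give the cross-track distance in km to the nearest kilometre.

IC5: φ = -58.65300°, λ = +43.18533°
DART5: φ = -30.60800°, λ = +82.95167°
FC8: φ = -37.33100°, λ = +21.13117°
δ₁₃ = central angle IC5→FC8 = 0.448071 rad  (haversine)
θ₁₃ = bearing IC5→FC8 = 316.436°,  θ₁₂ = bearing IC5→DART5 = 61.403°
dₓₜ = R·arcsin(sin δ₁₃ · sin(θ₁₃ − θ₁₂)) = 6378.14·arcsin(0.43323·sin(255.033°)) = -2754.248 km
|dₓₜ| = 2754.248 km

2754 km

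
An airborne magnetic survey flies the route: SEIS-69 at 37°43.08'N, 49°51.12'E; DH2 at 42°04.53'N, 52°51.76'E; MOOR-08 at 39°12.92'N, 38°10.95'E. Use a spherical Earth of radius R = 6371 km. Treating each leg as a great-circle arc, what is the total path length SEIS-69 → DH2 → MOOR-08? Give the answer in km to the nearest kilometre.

SEIS-69: φ = +37.71800°, λ = +49.85200°
DH2: φ = +42.07550°, λ = +52.86267°
MOOR-08: φ = +39.21533°, λ = +38.18250°
SEIS-69→DH2: c = 0.086062 rad, d = 548.30 km
DH2→MOOR-08: c = 0.200431 rad, d = 1276.94 km
Total = 548.30 + 1276.94 = 1825.24 km

1825 km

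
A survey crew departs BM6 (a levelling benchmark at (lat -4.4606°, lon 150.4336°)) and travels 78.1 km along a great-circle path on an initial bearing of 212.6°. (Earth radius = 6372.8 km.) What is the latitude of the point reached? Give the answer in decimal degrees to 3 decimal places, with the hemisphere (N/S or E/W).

5.052°S

δ = d/R = 78.1/6372.8 = 0.012255 rad
φ₂ = arcsin(sin φ₁ cos δ + cos φ₁ sin δ cos θ)
   = arcsin(-0.07777·0.99992 + 0.99697·0.01225·-0.84245) = -5.05204°
λ₂ = λ₁ + atan2(sin θ sin δ cos φ₁, cos δ − sin φ₁ sin φ₂) = 150.05382°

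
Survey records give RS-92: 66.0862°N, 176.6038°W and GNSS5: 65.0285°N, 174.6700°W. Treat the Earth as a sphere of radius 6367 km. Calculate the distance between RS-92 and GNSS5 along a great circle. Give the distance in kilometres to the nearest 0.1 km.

Δφ = -1.0577°,  Δλ = 1.9338°
a = sin²(Δφ/2) + cos φ₁ cos φ₂ sin²(Δλ/2) = 0.000134
c = 2·arcsin(√a) = 0.023146 rad = 1.3261°
d = R·c = 6367 × 0.023146 = 147.4 km

147.4 km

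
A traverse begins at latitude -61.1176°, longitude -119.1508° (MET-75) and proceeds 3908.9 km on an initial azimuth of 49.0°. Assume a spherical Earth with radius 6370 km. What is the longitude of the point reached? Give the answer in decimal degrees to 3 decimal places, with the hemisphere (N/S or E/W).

88.234°W

δ = d/R = 3908.9/6370 = 0.613642 rad
φ₂ = arcsin(sin φ₁ cos δ + cos φ₁ sin δ cos θ)
   = arcsin(-0.87561·0.81756 + 0.48301·0.57585·0.65606) = -32.23443°
λ₂ = λ₁ + atan2(sin θ sin δ cos φ₁, cos δ − sin φ₁ sin φ₂) = -88.23437°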